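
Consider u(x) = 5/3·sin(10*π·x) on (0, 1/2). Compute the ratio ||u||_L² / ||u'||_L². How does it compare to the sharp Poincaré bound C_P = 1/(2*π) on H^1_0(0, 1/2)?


||u||_L² / ||u'||_L² = 1/(10*π) < C_P = 1/(2*π).

u(x) = 5/3·sin(10*π·x), so u'(x) = 50*π*cos(10*π*x)/3.
Writing u(x) = A·sin(kπx/L) with A = 5/3 and k = 5, use ∫_0^L sin²(kπx/L) dx = L/2 and ∫_0^L cos²(kπx/L) dx = L/2.
u² = 25/9·sin²(10*π·x) and (u')² = 2500*π^2/9·cos²(10*π·x), and each of sin², cos² integrates to L/2 = 1/4 over (0, 1/2).
∫_0^1/2 u² dx = 25/36, so ||u||_L² = 5/6.
∫_0^1/2 (u')² dx = 625*π^2/9, so ||u'||_L² = 25*π/3.
Ratio ||u||_L² / ||u'||_L² = 1/(10*π).
Sharp Poincaré constant on H^1_0(0, 1/2) is C_P = L/π = 1/(2*π), achieved by sin(2*π·x).
This is the k = 5 harmonic; the ratio L/(kπ) is strictly less than C_P = L/π, consistent with the sharp inequality ||u||_L² ≤ C_P ||u'||_L².


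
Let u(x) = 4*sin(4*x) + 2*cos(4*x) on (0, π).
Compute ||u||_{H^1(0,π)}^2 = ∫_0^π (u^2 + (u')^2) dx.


||u||_{H^1(0,π)}^2 = 170*π

u'(x) = -8*sin(4*x) + 16*cos(4*x).
Expand u² and (u')² and integrate term by term on (0, π), using: for integers n ≥ 1, ∫_0^π sin²(nx) dx = ∫_0^π cos²(nx) dx = π/2; for n ≠ n', ∫_0^π sin(nx)sin(n'x) dx = ∫_0^π cos(nx)cos(n'x) dx = 0; and by product-to-sum, ∫_0^π sin(nx)cos(n'x) dx = ½∫_0^π [sin((n+n')x) + sin((n−n')x)] dx, which is 0 when n+n' is even and 2n/(n²−n'²) when n+n' is odd (it need not vanish on (0, π)).
  u² squared terms: (2)²·∫cos(4x)² dx = 4·π/2 = 2*π;  (4)²·∫sin(4x)² dx = 16·π/2 = 8*π.
  u² cross terms: 2·(2)·(4)·∫cos(4x)·sin(4x) dx = 16·(0) = 0.
  So ∫_0^π u² dx = 2*π + 8*π + 0 = 10*π.
  (u')² squared terms: (-8)²·∫sin(4x)² dx = 64·π/2 = 32*π;  (16)²·∫cos(4x)² dx = 256·π/2 = 128*π.
  (u')² cross terms: 2·(-8)·(16)·∫sin(4x)·cos(4x) dx = -256·(0) = 0.
  So ∫_0^π (u')² dx = 32*π + 128*π + 0 = 160*π.
||u||_{H^1}^2 = (10*π) + (160*π) = 170*π.


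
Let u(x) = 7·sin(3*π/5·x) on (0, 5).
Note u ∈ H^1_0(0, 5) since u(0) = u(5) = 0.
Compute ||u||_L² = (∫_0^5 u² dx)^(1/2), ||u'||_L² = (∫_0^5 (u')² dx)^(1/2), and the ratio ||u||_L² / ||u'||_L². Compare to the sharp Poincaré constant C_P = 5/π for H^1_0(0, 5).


||u||_L² / ||u'||_L² = 5/(3*π) < C_P = 5/π.

u(x) = 7·sin(3*π/5·x), so u'(x) = 21*π*cos(3*π*x/5)/5.
Writing u(x) = A·sin(kπx/L) with A = 7 and k = 3, use ∫_0^L sin²(kπx/L) dx = L/2 and ∫_0^L cos²(kπx/L) dx = L/2.
u² = 49·sin²(3*π/5·x) and (u')² = 441*π^2/25·cos²(3*π/5·x), and each of sin², cos² integrates to L/2 = 5/2 over (0, 5).
∫_0^5 u² dx = 245/2, so ||u||_L² = 7*sqrt(10)/2.
∫_0^5 (u')² dx = 441*π^2/10, so ||u'||_L² = 21*sqrt(10)*π/10.
Ratio ||u||_L² / ||u'||_L² = 5/(3*π).
Sharp Poincaré constant on H^1_0(0, 5) is C_P = L/π = 5/π, achieved by sin(π/5·x).
This is the k = 3 harmonic; the ratio L/(kπ) is strictly less than C_P = L/π, consistent with the sharp inequality ||u||_L² ≤ C_P ||u'||_L².


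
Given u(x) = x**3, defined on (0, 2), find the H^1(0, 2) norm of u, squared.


||u||_{H^1}^2 = 2656/35

The H^1 norm (squared) on an interval (0, L) is
  ||u||_{H^1}^2 = ∫_0^L u(x)^2 dx + ∫_0^L u'(x)^2 dx.
Compute u'(x) = 3*x**2.
Then u(x)^2 = x**6 and u'(x)^2 = 9*x**4.
Integrate each monomial from 0 to 2 using ∫_0^2 c·x^n dx = c·2^(n+1)/(n+1):
  ∫_0^2 u(x)^2 dx = ∫_0^2 (x^6) dx. Term by term:
    ∫_0^2 x^6 dx = 128/7.
  ∫_0^2 u'(x)^2 dx = ∫_0^2 (9*x^4) dx. Term by term:
    ∫_0^2 9*x^4 dx = 288/5.
Adding: ||u||_{H^1}^2 = 128/7 + 288/5 = 2656/35.


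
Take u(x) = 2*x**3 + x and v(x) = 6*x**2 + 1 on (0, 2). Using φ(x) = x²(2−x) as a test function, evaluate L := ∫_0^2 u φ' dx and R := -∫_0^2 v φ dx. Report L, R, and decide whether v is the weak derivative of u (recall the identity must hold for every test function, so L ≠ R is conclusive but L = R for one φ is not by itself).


LHS = -212/15, RHS = -212/15. Yes, v = u' weakly.

u(x) = 2*x**3 + x, classical derivative u'(x) = 6*x**2 + 1.
φ(x) = x²(2−x), so φ'(x) = x*(4 - 3*x).
Note φ(0) = φ(2) = 0, so the boundary term u·φ vanishes.
LHS = ∫_0^2 u(x) φ'(x) dx = ∫_0^2 (-6*x^5 + 8*x^4 - 3*x^3 + 4*x^2) dx. Term by term:
  ∫_0^2 -6*x^5 dx = -64;  ∫_0^2 8*x^4 dx = 256/5;  ∫_0^2 -3*x^3 dx = -12;
  ∫_0^2 4*x^2 dx = 32/3.
Sum: -64 + 256/5 − 12 + 32/3 = -212/15.
So LHS = -212/15.
∫_0^2 v(x) φ(x) dx = ∫_0^2 (-6*x^5 + 12*x^4 - x^3 + 2*x^2) dx. Term by term:
  ∫_0^2 -6*x^5 dx = -64;  ∫_0^2 12*x^4 dx = 384/5;  ∫_0^2 -x^3 dx = -4;
  ∫_0^2 2*x^2 dx = 16/3.
Sum: -64 + 384/5 − 4 + 16/3 = 212/15.
So RHS = -∫_0^2 v(x) φ(x) dx = -212/15.
LHS = RHS, so the identity holds for this test φ.
Moreover u is smooth here and v(x) = u'(x) = 6*x**2 + 1 pointwise, so the identity holds for every test function. Hence v is the weak derivative of u.


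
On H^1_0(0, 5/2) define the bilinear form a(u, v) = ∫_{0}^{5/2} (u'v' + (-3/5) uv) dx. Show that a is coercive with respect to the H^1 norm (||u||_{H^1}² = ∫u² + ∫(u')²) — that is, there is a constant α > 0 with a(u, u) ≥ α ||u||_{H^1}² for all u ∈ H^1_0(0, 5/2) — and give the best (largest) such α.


α = (-15 + 4*π^2)/(25 + 4*π^2)

Coercivity of a(·,·) on H^1_0(0, 5/2) means a(u, u) ≥ α ||u||_{H^1}² for every u ∈ H^1_0.
The interval has length L = 5/2, and Poincaré/coercivity depend only on L. Here a(u, u) = ∫(u')² + (-3/5)·∫u².
Here c = -3/5 < 0 with |c| < (π/L)² = 4*π^2/25, so coercivity still holds. The condition a(u,u) ≥ α||u||_{H^1}² reads (1−α)∫(u')² ≥ (α−c)∫u². Any admissible α is ≤ 1 (rapidly oscillating u have ∫u²/∫(u')² → 0), and α = 1 would force 0 ≥ (1−c)∫u², impossible since c < 1; so 1−α > 0. By the sharp Poincaré inequality on H^1_0 of an interval of length L, ∫(u')² ≥ (π/L)²∫u² with equality for the first sine mode sin(π(x−x₀)/L) (x₀ the left endpoint), so the inequality holds for all u iff (1−α)(π/L)² ≥ α − c, i.e. α ≤ ((π/L)² + c)/((π/L)² + 1) = (1 + c(L/π)²)/(1 + (L/π)²). (Direct route, valid since c ≤ 0: Poincaré gives c∫u² ≥ c(L/π)²∫(u')², so a(u,u) ≥ (1 + c(L/π)²)∫(u')², while ||u||_{H^1}² ≤ (1 + (L/π)²)∫(u')²; dividing yields the same α.) With (π/L)² = 4*π^2/25 and c = -3/5, the largest admissible constant is α = ((π/L)² + c)/((π/L)² + 1).
Simplifying, α = (-15 + 4*π^2)/(25 + 4*π^2).


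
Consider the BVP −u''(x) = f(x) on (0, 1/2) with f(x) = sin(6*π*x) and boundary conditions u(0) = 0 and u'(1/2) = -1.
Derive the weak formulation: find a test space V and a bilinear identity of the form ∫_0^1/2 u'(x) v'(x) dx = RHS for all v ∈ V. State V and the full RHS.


V = {v ∈ H^1(0, 1/2) : v(0) = 0} (test functions vanish at x = 0 where u is specified); weak form: ∫_0^1/2 u'v' dx = ∫_0^1/2 (sin(6*π*x)) v dx − v(1/2) for all v ∈ V.

Multiply both sides by a test function v and integrate from 0 to 1/2:
  ∫_0^1/2 −u''(x) v(x) dx = ∫_0^1/2 f(x) v(x) dx.
Integrate the LHS by parts once:
  ∫_0^1/2 −u'' v dx = −[u'(x) v(x)]_0^1/2 + ∫_0^1/2 u'(x) v'(x) dx.
Thus ∫_0^1/2 u'(x) v'(x) dx = ∫_0^1/2 f(x) v(x) dx + [u'(x) v(x)]_0^1/2.
Choose V so that boundary terms are either known or forced to vanish.
Mixed BC: u(0) = 0 (Dirichlet) and u'(1/2) = -1 (Neumann). Define V = {v ∈ H^1(0, 1/2) : v(0) = 0}. Then [u' v]_0^1/2 = u'(1/2)·v(1/2) − u'(0)·0 = − v(1/2).
Weak formulation: find u (satisfying any essential BC) such that ∫_0^1/2 u'(x) v'(x) dx = ∫_0^1/2 f v dx − v(1/2) for all v ∈ V (Dirichlet at 0 absorbed into V; Neumann datum at x = 1/2 contributes the boundary term).
Substituting f(x) = sin(6*π*x), the right-hand side is ∫_0^1/2 (sin(6*π*x)) v dx − v(1/2).


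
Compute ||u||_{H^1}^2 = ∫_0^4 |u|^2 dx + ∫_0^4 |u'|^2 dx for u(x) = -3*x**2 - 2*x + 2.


||u||_{H^1}^2 = 50528/15

The H^1 norm (squared) on an interval (0, L) is
  ||u||_{H^1}^2 = ∫_0^L u(x)^2 dx + ∫_0^L u'(x)^2 dx.
Compute u'(x) = -6*x - 2.
Then u(x)^2 = 9*x**4 + 12*x**3 - 8*x**2 - 8*x + 4 and u'(x)^2 = 36*x**2 + 24*x + 4.
Integrate each monomial from 0 to 4 using ∫_0^4 c·x^n dx = c·4^(n+1)/(n+1):
  ∫_0^4 u(x)^2 dx = ∫_0^4 (9*x^4 + 12*x^3 - 8*x^2 - 8*x + 4) dx. Term by term:
    ∫_0^4 9*x^4 dx = 9216/5;  ∫_0^4 12*x^3 dx = 768;  ∫_0^4 -8*x^2 dx = -512/3;
    ∫_0^4 -8*x dx = -64;  ∫_0^4 4 dx = 16.
  Sum: 9216/5 + 768 − 512/3 − 64 + 16 = 35888/15.
  ∫_0^4 u'(x)^2 dx = ∫_0^4 (36*x^2 + 24*x + 4) dx. Term by term:
    ∫_0^4 36*x^2 dx = 768;  ∫_0^4 24*x dx = 192;  ∫_0^4 4 dx = 16.
  Sum: 768 + 192 + 16 = 976.
Adding: ||u||_{H^1}^2 = 35888/15 + 976 = 50528/15.


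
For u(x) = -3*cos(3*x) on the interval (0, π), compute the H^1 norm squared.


||u||_{H^1(0,π)}^2 = 45*π

u'(x) = 9*sin(3*x).
Expand u² and (u')² and integrate term by term on (0, π), using: for integers n ≥ 1, ∫_0^π sin²(nx) dx = ∫_0^π cos²(nx) dx = π/2; for n ≠ n', ∫_0^π sin(nx)sin(n'x) dx = ∫_0^π cos(nx)cos(n'x) dx = 0; and by product-to-sum, ∫_0^π sin(nx)cos(n'x) dx = ½∫_0^π [sin((n+n')x) + sin((n−n')x)] dx, which is 0 when n+n' is even and 2n/(n²−n'²) when n+n' is odd (it need not vanish on (0, π)).
  u² squared terms: (-3)²·∫cos(3x)² dx = 9·π/2 = 9*π/2.
  So ∫_0^π u² dx = 9*π/2.
  (u')² squared terms: (9)²·∫sin(3x)² dx = 81·π/2 = 81*π/2.
  So ∫_0^π (u')² dx = 81*π/2.
||u||_{H^1}^2 = (9*π/2) + (81*π/2) = 45*π.


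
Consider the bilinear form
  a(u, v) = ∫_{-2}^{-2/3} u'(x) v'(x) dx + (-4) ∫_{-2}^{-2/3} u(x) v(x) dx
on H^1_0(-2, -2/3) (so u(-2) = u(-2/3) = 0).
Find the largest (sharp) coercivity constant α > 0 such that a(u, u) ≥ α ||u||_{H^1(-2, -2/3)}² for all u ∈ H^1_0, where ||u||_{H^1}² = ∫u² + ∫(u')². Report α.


α = (-64 + 9*π^2)/(16 + 9*π^2)

Coercivity of a(·,·) on H^1_0(-2, -2/3) means a(u, u) ≥ α ||u||_{H^1}² for every u ∈ H^1_0.
The interval has length L = 4/3, and Poincaré/coercivity depend only on L. Here a(u, u) = ∫(u')² + (-4)·∫u².
Here c = -4 < 0 with |c| < (π/L)² = 9*π^2/16, so coercivity still holds. The condition a(u,u) ≥ α||u||_{H^1}² reads (1−α)∫(u')² ≥ (α−c)∫u². Any admissible α is ≤ 1 (rapidly oscillating u have ∫u²/∫(u')² → 0), and α = 1 would force 0 ≥ (1−c)∫u², impossible since c < 1; so 1−α > 0. By the sharp Poincaré inequality on H^1_0 of an interval of length L, ∫(u')² ≥ (π/L)²∫u² with equality for the first sine mode sin(π(x−x₀)/L) (x₀ the left endpoint), so the inequality holds for all u iff (1−α)(π/L)² ≥ α − c, i.e. α ≤ ((π/L)² + c)/((π/L)² + 1) = (1 + c(L/π)²)/(1 + (L/π)²). (Direct route, valid since c ≤ 0: Poincaré gives c∫u² ≥ c(L/π)²∫(u')², so a(u,u) ≥ (1 + c(L/π)²)∫(u')², while ||u||_{H^1}² ≤ (1 + (L/π)²)∫(u')²; dividing yields the same α.) With (π/L)² = 9*π^2/16 and c = -4, the largest admissible constant is α = ((π/L)² + c)/((π/L)² + 1).
Simplifying, α = (-64 + 9*π^2)/(16 + 9*π^2).


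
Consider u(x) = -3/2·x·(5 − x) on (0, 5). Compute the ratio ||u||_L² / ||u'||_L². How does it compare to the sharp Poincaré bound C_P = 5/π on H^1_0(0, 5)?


||u||_L² / ||u'||_L² = sqrt(10)/2 < C_P = 5/π.

u(x) = -3/2·x·(5 − x), so u'(x) = 3*x - 15/2.
u(x) = -3/2·x·(5 − x) vanishes at x = 0 and x = 5, so u ∈ H^1_0(0, 5). Differentiate via the product rule and integrate the resulting polynomials term by term.
  ∫_0^5 u² dx = ∫_0^5 (9*x^4/4 - 45*x^3/2 + 225*x^2/4) dx. Term by term:
    ∫_0^5 9*x^4/4 dx = 5625/4;  ∫_0^5 -45*x^3/2 dx = -28125/8;  ∫_0^5 225*x^2/4 dx = 9375/4.
  Sum: 5625/4 − 28125/8 + 9375/4 = 1875/8.
  ∫_0^5 (u')² dx = ∫_0^5 (9*x^2 - 45*x + 225/4) dx. Term by term:
    ∫_0^5 9*x^2 dx = 375;  ∫_0^5 -45*x dx = -1125/2;  ∫_0^5 225/4 dx = 1125/4.
  Sum: 375 − 1125/2 + 1125/4 = 375/4.
∫_0^5 u² dx = 1875/8, so ||u||_L² = 25*sqrt(6)/4.
∫_0^5 (u')² dx = 375/4, so ||u'||_L² = 5*sqrt(15)/2.
Ratio ||u||_L² / ||u'||_L² = sqrt(10)/2.
Sharp Poincaré constant on H^1_0(0, 5) is C_P = L/π = 5/π, achieved by sin(π/5·x).
A polynomial bump cannot attain the sharp Poincaré constant (only the first sine eigenfunction does), so the ratio is strictly less than C_P, consistent with ||u||_L² ≤ C_P ||u'||_L².


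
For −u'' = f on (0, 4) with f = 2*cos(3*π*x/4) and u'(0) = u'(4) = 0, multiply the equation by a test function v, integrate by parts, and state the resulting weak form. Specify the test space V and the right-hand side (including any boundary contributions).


V = H^1(0, 4) (no boundary constraint on v; u is determined up to an additive constant); weak form: ∫_0^4 u'v' dx = ∫_0^4 (2*cos(3*π*x/4)) v dx for all v ∈ V.

Multiply both sides by a test function v and integrate from 0 to 4:
  ∫_0^4 −u''(x) v(x) dx = ∫_0^4 f(x) v(x) dx.
Integrate the LHS by parts once:
  ∫_0^4 −u'' v dx = −[u'(x) v(x)]_0^4 + ∫_0^4 u'(x) v'(x) dx.
Thus ∫_0^4 u'(x) v'(x) dx = ∫_0^4 f(x) v(x) dx + [u'(x) v(x)]_0^4.
Choose V so that boundary terms are either known or forced to vanish.
u has homogeneous Neumann: u'(0) = u'(4) = 0. So [u' v]_0^4 = 0·v(4) − 0·v(0) = 0 for any v; take V = H^1(0, 4).
Weak formulation: find u (satisfying any essential BC) such that ∫_0^4 u'(x) v'(x) dx = ∫_0^4 f v dx for all v ∈ V (homogeneous Neumann, so boundary terms vanish).
Substituting f(x) = 2*cos(3*π*x/4), the right-hand side is ∫_0^4 (2*cos(3*π*x/4)) v dx.
Compatibility check (pure Neumann): taking v ≡ 1 ∈ V gives 0 = ∫_0^4 f dx + (0) − (0), i.e. ∫_0^4 f dx must equal u'(0) − u'(4) = 0. Indeed ∫_0^4 (2*cos(3*π*x/4)) dx = 0, so the data are compatible. The solution is then unique only up to an additive constant (fix it e.g. by requiring ∫_0^4 u dx = 0).


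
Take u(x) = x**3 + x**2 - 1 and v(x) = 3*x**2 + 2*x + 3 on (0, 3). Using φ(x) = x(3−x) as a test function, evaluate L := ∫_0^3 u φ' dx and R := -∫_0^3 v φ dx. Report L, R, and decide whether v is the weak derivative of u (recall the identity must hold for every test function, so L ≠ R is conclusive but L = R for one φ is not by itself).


LHS = -999/20, RHS = -1269/20. No, v is not the weak derivative of u.

u(x) = x**3 + x**2 - 1, classical derivative u'(x) = 3*x**2 + 2*x.
φ(x) = x(3−x), so φ'(x) = 3 - 2*x.
Note φ(0) = φ(3) = 0, so the boundary term u·φ vanishes.
LHS = ∫_0^3 u(x) φ'(x) dx = ∫_0^3 (-2*x^4 + x^3 + 3*x^2 + 2*x - 3) dx. Term by term:
  ∫_0^3 -2*x^4 dx = -486/5;  ∫_0^3 x^3 dx = 81/4;  ∫_0^3 3*x^2 dx = 27;
  ∫_0^3 2*x dx = 9;  ∫_0^3 -3 dx = -9.
Sum: -486/5 + 81/4 + 27 + 9 − 9 = -999/20.
So LHS = -999/20.
∫_0^3 v(x) φ(x) dx = ∫_0^3 (-3*x^4 + 7*x^3 + 3*x^2 + 9*x) dx. Term by term:
  ∫_0^3 -3*x^4 dx = -729/5;  ∫_0^3 7*x^3 dx = 567/4;  ∫_0^3 3*x^2 dx = 27;
  ∫_0^3 9*x dx = 81/2.
Sum: -729/5 + 567/4 + 27 + 81/2 = 1269/20.
So RHS = -∫_0^3 v(x) φ(x) dx = -1269/20.
LHS − RHS = 27/2 ≠ 0, so the identity fails.
(For a valid weak derivative the identity must hold for EVERY test function, in particular this one. The failure shows v is NOT the weak derivative of u.)
Correct weak derivative would be u'(x) = 3*x**2 + 2*x.


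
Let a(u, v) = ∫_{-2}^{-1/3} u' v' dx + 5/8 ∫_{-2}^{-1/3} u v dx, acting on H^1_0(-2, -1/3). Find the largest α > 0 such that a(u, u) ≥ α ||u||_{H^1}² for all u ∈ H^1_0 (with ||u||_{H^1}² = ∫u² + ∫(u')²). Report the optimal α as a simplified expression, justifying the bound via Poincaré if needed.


α = (125 + 72*π^2)/(8*(25 + 9*π^2))

Coercivity of a(·,·) on H^1_0(-2, -1/3) means a(u, u) ≥ α ||u||_{H^1}² for every u ∈ H^1_0.
The interval has length L = 5/3, and Poincaré/coercivity depend only on L. Here a(u, u) = ∫(u')² + (5/8)·∫u².
Here 0 < c = 5/8 < 1. The condition a(u,u) ≥ α||u||_{H^1}² reads (1−α)∫(u')² ≥ (α−c)∫u². Any admissible α is ≤ 1 (rapidly oscillating u have ∫u²/∫(u')² → 0), and α = 1 would force 0 ≥ (1−c)∫u², impossible since c < 1; so 1−α > 0. By the sharp Poincaré inequality on H^1_0 of an interval of length L, ∫(u')² ≥ (π/L)²∫u² with equality for the first sine mode sin(π(x−x₀)/L) (x₀ the left endpoint), so the inequality holds for all u iff (1−α)(π/L)² ≥ α − c, i.e. α ≤ ((π/L)² + c)/((π/L)² + 1) = (1 + c(L/π)²)/(1 + (L/π)²). With (π/L)² = 9*π^2/25 and c = 5/8, the largest admissible constant is α = ((π/L)² + c)/((π/L)² + 1).
Simplifying, α = (125 + 72*π^2)/(8*(25 + 9*π^2)).


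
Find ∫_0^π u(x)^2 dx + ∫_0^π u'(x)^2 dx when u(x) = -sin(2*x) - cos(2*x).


||u||_{H^1(0,π)}^2 = 5*π

u'(x) = 2*sin(2*x) - 2*cos(2*x).
Expand u² and (u')² and integrate term by term on (0, π), using: for integers n ≥ 1, ∫_0^π sin²(nx) dx = ∫_0^π cos²(nx) dx = π/2; for n ≠ n', ∫_0^π sin(nx)sin(n'x) dx = ∫_0^π cos(nx)cos(n'x) dx = 0; and by product-to-sum, ∫_0^π sin(nx)cos(n'x) dx = ½∫_0^π [sin((n+n')x) + sin((n−n')x)] dx, which is 0 when n+n' is even and 2n/(n²−n'²) when n+n' is odd (it need not vanish on (0, π)).
  u² squared terms: (-1)²·∫cos(2x)² dx = 1·π/2 = π/2;  (-1)²·∫sin(2x)² dx = 1·π/2 = π/2.
  u² cross terms: 2·(-1)·(-1)·∫cos(2x)·sin(2x) dx = 2·(0) = 0.
  So ∫_0^π u² dx = π/2 + π/2 + 0 = π.
  (u')² squared terms: (-2)²·∫cos(2x)² dx = 4·π/2 = 2*π;  (2)²·∫sin(2x)² dx = 4·π/2 = 2*π.
  (u')² cross terms: 2·(-2)·(2)·∫cos(2x)·sin(2x) dx = -8·(0) = 0.
  So ∫_0^π (u')² dx = 2*π + 2*π + 0 = 4*π.
||u||_{H^1}^2 = (π) + (4*π) = 5*π.


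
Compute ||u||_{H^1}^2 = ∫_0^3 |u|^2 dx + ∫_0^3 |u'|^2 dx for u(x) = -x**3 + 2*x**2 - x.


||u||_{H^1}^2 = 1137/7

The H^1 norm (squared) on an interval (0, L) is
  ||u||_{H^1}^2 = ∫_0^L u(x)^2 dx + ∫_0^L u'(x)^2 dx.
Compute u'(x) = -3*x**2 + 4*x - 1.
Then u(x)^2 = x**6 - 4*x**5 + 6*x**4 - 4*x**3 + x**2 and u'(x)^2 = 9*x**4 - 24*x**3 + 22*x**2 - 8*x + 1.
Integrate each monomial from 0 to 3 using ∫_0^3 c·x^n dx = c·3^(n+1)/(n+1):
  ∫_0^3 u(x)^2 dx = ∫_0^3 (x^6 - 4*x^5 + 6*x^4 - 4*x^3 + x^2) dx. Term by term:
    ∫_0^3 x^6 dx = 2187/7;  ∫_0^3 -4*x^5 dx = -486;  ∫_0^3 6*x^4 dx = 1458/5;
    ∫_0^3 -4*x^3 dx = -81;  ∫_0^3 x^2 dx = 9.
  Sum: 2187/7 − 486 + 1458/5 − 81 + 9 = 1611/35.
  ∫_0^3 u'(x)^2 dx = ∫_0^3 (9*x^4 - 24*x^3 + 22*x^2 - 8*x + 1) dx. Term by term:
    ∫_0^3 9*x^4 dx = 2187/5;  ∫_0^3 -24*x^3 dx = -486;  ∫_0^3 22*x^2 dx = 198;
    ∫_0^3 -8*x dx = -36;  ∫_0^3 1 dx = 3.
  Sum: 2187/5 − 486 + 198 − 36 + 3 = 582/5.
Adding: ||u||_{H^1}^2 = 1611/35 + 582/5 = 1137/7.


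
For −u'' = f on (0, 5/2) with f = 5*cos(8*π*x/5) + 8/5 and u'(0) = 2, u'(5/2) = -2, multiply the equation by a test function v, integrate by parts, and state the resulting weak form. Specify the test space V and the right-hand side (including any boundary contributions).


V = H^1(0, 5/2) (v unrestricted at boundary; u is determined up to an additive constant); weak form: ∫_0^5/2 u'v' dx = ∫_0^5/2 (5*cos(8*π*x/5) + 8/5) v dx − 2·v(5/2) − 2·v(0) for all v ∈ V.

Multiply both sides by a test function v and integrate from 0 to 5/2:
  ∫_0^5/2 −u''(x) v(x) dx = ∫_0^5/2 f(x) v(x) dx.
Integrate the LHS by parts once:
  ∫_0^5/2 −u'' v dx = −[u'(x) v(x)]_0^5/2 + ∫_0^5/2 u'(x) v'(x) dx.
Thus ∫_0^5/2 u'(x) v'(x) dx = ∫_0^5/2 f(x) v(x) dx + [u'(x) v(x)]_0^5/2.
Choose V so that boundary terms are either known or forced to vanish.
u has inhomogeneous Neumann u'(0) = 2, u'(5/2) = -2. [u' v]_0^5/2 = (-2)·v(5/2) − (2)·v(0) = − 2·v(5/2) − 2·v(0). Take V = H^1(0, 5/2); boundary term becomes part of RHS.
Weak formulation: find u (satisfying any essential BC) such that ∫_0^5/2 u'(x) v'(x) dx = ∫_0^5/2 f v dx − 2·v(5/2) − 2·v(0) for all v ∈ V (Neumann data are natural BCs: they enter the RHS as boundary terms).
Substituting f(x) = 5*cos(8*π*x/5) + 8/5, the right-hand side is ∫_0^5/2 (5*cos(8*π*x/5) + 8/5) v dx − 2·v(5/2) − 2·v(0).
Compatibility check (pure Neumann): taking v ≡ 1 ∈ V gives 0 = ∫_0^5/2 f dx + (-2) − (2), i.e. ∫_0^5/2 f dx must equal u'(0) − u'(5/2) = 4. Indeed ∫_0^5/2 (5*cos(8*π*x/5) + 8/5) dx = 4, so the data are compatible. The solution is then unique only up to an additive constant (fix it e.g. by requiring ∫_0^5/2 u dx = 0).


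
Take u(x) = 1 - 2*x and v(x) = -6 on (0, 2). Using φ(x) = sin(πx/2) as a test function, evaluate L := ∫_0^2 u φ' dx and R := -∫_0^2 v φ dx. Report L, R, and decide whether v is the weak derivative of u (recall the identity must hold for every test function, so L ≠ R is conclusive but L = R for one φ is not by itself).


LHS = 8/π, RHS = 24/π. No, v is not the weak derivative of u.

u(x) = 1 - 2*x, classical derivative u'(x) = -2.
φ(x) = sin(πx/2), so φ'(x) = π*cos(π*x/2)/2.
Note φ(0) = φ(2) = 0, so the boundary term u·φ vanishes.
LHS = ∫_0^2 u(x) φ'(x) dx = ∫_0^2 (-π*x*cos(π*x/2) + π*cos(π*x/2)/2) dx. Term by term:
  ∫_0^2 π*cos(π*x/2)/2 dx = 0;  ∫_0^2 -π*x*cos(π*x/2) dx = 8/π.
Sum: 0 + 8/π = 8/π.
So LHS = 8/π.
∫_0^2 v(x) φ(x) dx = ∫_0^2 (-6*sin(π*x/2)) dx. Term by term:
  ∫_0^2 -6*sin(π*x/2) dx = -24/π.
So RHS = -∫_0^2 v(x) φ(x) dx = 24/π.
LHS − RHS = -16/π ≠ 0, so the identity fails.
(For a valid weak derivative the identity must hold for EVERY test function, in particular this one. The failure shows v is NOT the weak derivative of u.)
Correct weak derivative would be u'(x) = -2.


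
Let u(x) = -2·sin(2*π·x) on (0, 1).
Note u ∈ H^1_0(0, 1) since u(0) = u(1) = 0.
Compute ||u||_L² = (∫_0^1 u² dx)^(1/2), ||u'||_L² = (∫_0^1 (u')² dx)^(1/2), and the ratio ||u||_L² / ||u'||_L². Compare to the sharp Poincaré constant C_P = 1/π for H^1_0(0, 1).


||u||_L² / ||u'||_L² = 1/(2*π) < C_P = 1/π.

u(x) = -2·sin(2*π·x), so u'(x) = -4*π*cos(2*π*x).
Writing u(x) = A·sin(kπx/L) with A = -2 and k = 2, use ∫_0^L sin²(kπx/L) dx = L/2 and ∫_0^L cos²(kπx/L) dx = L/2.
u² = 4·sin²(2*π·x) and (u')² = 16*π^2·cos²(2*π·x), and each of sin², cos² integrates to L/2 = 1/2 over (0, 1).
∫_0^1 u² dx = 2, so ||u||_L² = sqrt(2).
∫_0^1 (u')² dx = 8*π^2, so ||u'||_L² = 2*sqrt(2)*π.
Ratio ||u||_L² / ||u'||_L² = 1/(2*π).
Sharp Poincaré constant on H^1_0(0, 1) is C_P = L/π = 1/π, achieved by sin(π·x).
This is the k = 2 harmonic; the ratio L/(kπ) is strictly less than C_P = L/π, consistent with the sharp inequality ||u||_L² ≤ C_P ||u'||_L².


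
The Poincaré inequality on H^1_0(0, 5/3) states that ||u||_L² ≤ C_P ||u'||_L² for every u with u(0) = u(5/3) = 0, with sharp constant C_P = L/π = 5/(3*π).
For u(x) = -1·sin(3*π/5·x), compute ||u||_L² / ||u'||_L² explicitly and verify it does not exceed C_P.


||u||_L² / ||u'||_L² = 5/(3*π) = C_P.

u(x) = -1·sin(3*π/5·x), so u'(x) = -3*π*cos(3*π*x/5)/5.
Writing u(x) = A·sin(kπx/L) with A = -1 and k = 1, use ∫_0^L sin²(kπx/L) dx = L/2 and ∫_0^L cos²(kπx/L) dx = L/2.
u² = 1·sin²(3*π/5·x) and (u')² = 9*π^2/25·cos²(3*π/5·x), and each of sin², cos² integrates to L/2 = 5/6 over (0, 5/3).
∫_0^5/3 u² dx = 5/6, so ||u||_L² = sqrt(30)/6.
∫_0^5/3 (u')² dx = 3*π^2/10, so ||u'||_L² = sqrt(30)*π/10.
Ratio ||u||_L² / ||u'||_L² = 5/(3*π).
Sharp Poincaré constant on H^1_0(0, 5/3) is C_P = L/π = 5/(3*π), achieved by sin(3*π/5·x).
This is the k = 1 eigenfunction (up to amplitude), so the ratio equals the sharp Poincaré constant exactly.


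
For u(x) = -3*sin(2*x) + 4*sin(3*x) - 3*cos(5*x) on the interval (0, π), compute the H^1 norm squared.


||u||_{H^1(0,π)}^2 = -624/7 + 439*π/2

u'(x) = 15*sin(5*x) - 6*cos(2*x) + 12*cos(3*x).
Expand u² and (u')² and integrate term by term on (0, π), using: for integers n ≥ 1, ∫_0^π sin²(nx) dx = ∫_0^π cos²(nx) dx = π/2; for n ≠ n', ∫_0^π sin(nx)sin(n'x) dx = ∫_0^π cos(nx)cos(n'x) dx = 0; and by product-to-sum, ∫_0^π sin(nx)cos(n'x) dx = ½∫_0^π [sin((n+n')x) + sin((n−n')x)] dx, which is 0 when n+n' is even and 2n/(n²−n'²) when n+n' is odd (it need not vanish on (0, π)).
  u² squared terms: (-3)²·∫cos(5x)² dx = 9·π/2 = 9*π/2;  (-3)²·∫sin(2x)² dx = 9·π/2 = 9*π/2;  (4)²·∫sin(3x)² dx = 16·π/2 = 8*π.
  u² cross terms: 2·(-3)·(-3)·∫cos(5x)·sin(2x) dx = 18·(-4/21) = -24/7;  2·(-3)·(4)·∫cos(5x)·sin(3x) dx = -24·(0) = 0;  2·(-3)·(4)·∫sin(2x)·sin(3x) dx = -24·(0) = 0.
  So ∫_0^π u² dx = 9*π/2 + 9*π/2 + 8*π − 24/7 + 0 + 0 = -24/7 + 17*π.
  (u')² squared terms: (-6)²·∫cos(2x)² dx = 36·π/2 = 18*π;  (12)²·∫cos(3x)² dx = 144·π/2 = 72*π;  (15)²·∫sin(5x)² dx = 225·π/2 = 225*π/2.
  (u')² cross terms: 2·(-6)·(12)·∫cos(2x)·cos(3x) dx = -144·(0) = 0;  2·(-6)·(15)·∫cos(2x)·sin(5x) dx = -180·(10/21) = -600/7;  2·(12)·(15)·∫cos(3x)·sin(5x) dx = 360·(0) = 0.
  So ∫_0^π (u')² dx = 18*π + 72*π + 225*π/2 + 0 − 600/7 + 0 = -600/7 + 405*π/2.
||u||_{H^1}^2 = (-24/7 + 17*π) + (-600/7 + 405*π/2) = -624/7 + 439*π/2.


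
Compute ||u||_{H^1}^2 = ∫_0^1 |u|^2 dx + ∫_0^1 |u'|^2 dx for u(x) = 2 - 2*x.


||u||_{H^1}^2 = 16/3

The H^1 norm (squared) on an interval (0, L) is
  ||u||_{H^1}^2 = ∫_0^L u(x)^2 dx + ∫_0^L u'(x)^2 dx.
Compute u'(x) = -2.
Then u(x)^2 = 4*x**2 - 8*x + 4 and u'(x)^2 = 4.
Integrate each monomial from 0 to 1 using ∫_0^1 c·x^n dx = c·1^(n+1)/(n+1):
  ∫_0^1 u(x)^2 dx = ∫_0^1 (4*x^2 - 8*x + 4) dx. Term by term:
    ∫_0^1 4*x^2 dx = 4/3;  ∫_0^1 -8*x dx = -4;  ∫_0^1 4 dx = 4.
  Sum: 4/3 − 4 + 4 = 4/3.
  ∫_0^1 u'(x)^2 dx = ∫_0^1 (4) dx. Term by term:
    ∫_0^1 4 dx = 4.
Adding: ||u||_{H^1}^2 = 4/3 + 4 = 16/3.


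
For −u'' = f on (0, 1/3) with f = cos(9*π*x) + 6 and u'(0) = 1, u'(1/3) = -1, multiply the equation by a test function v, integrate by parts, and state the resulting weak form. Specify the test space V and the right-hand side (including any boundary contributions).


V = H^1(0, 1/3) (v unrestricted at boundary; u is determined up to an additive constant); weak form: ∫_0^1/3 u'v' dx = ∫_0^1/3 (cos(9*π*x) + 6) v dx − v(1/3) − v(0) for all v ∈ V.

Multiply both sides by a test function v and integrate from 0 to 1/3:
  ∫_0^1/3 −u''(x) v(x) dx = ∫_0^1/3 f(x) v(x) dx.
Integrate the LHS by parts once:
  ∫_0^1/3 −u'' v dx = −[u'(x) v(x)]_0^1/3 + ∫_0^1/3 u'(x) v'(x) dx.
Thus ∫_0^1/3 u'(x) v'(x) dx = ∫_0^1/3 f(x) v(x) dx + [u'(x) v(x)]_0^1/3.
Choose V so that boundary terms are either known or forced to vanish.
u has inhomogeneous Neumann u'(0) = 1, u'(1/3) = -1. [u' v]_0^1/3 = (-1)·v(1/3) − (1)·v(0) = − v(1/3) − v(0). Take V = H^1(0, 1/3); boundary term becomes part of RHS.
Weak formulation: find u (satisfying any essential BC) such that ∫_0^1/3 u'(x) v'(x) dx = ∫_0^1/3 f v dx − v(1/3) − v(0) for all v ∈ V (Neumann data are natural BCs: they enter the RHS as boundary terms).
Substituting f(x) = cos(9*π*x) + 6, the right-hand side is ∫_0^1/3 (cos(9*π*x) + 6) v dx − v(1/3) − v(0).
Compatibility check (pure Neumann): taking v ≡ 1 ∈ V gives 0 = ∫_0^1/3 f dx + (-1) − (1), i.e. ∫_0^1/3 f dx must equal u'(0) − u'(1/3) = 2. Indeed ∫_0^1/3 (cos(9*π*x) + 6) dx = 2, so the data are compatible. The solution is then unique only up to an additive constant (fix it e.g. by requiring ∫_0^1/3 u dx = 0).


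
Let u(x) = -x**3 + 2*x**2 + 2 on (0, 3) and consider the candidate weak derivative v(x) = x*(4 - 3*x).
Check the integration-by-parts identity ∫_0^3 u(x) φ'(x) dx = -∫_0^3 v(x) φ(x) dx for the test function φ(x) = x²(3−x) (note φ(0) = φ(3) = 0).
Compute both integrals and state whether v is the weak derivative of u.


LHS = 243/10, RHS = 243/10. Yes, v = u' weakly.

u(x) = -x**3 + 2*x**2 + 2, classical derivative u'(x) = -3*x**2 + 4*x.
φ(x) = x²(3−x), so φ'(x) = 3*x*(2 - x).
Note φ(0) = φ(3) = 0, so the boundary term u·φ vanishes.
LHS = ∫_0^3 u(x) φ'(x) dx = ∫_0^3 (3*x^5 - 12*x^4 + 12*x^3 - 6*x^2 + 12*x) dx. Term by term:
  ∫_0^3 3*x^5 dx = 729/2;  ∫_0^3 -12*x^4 dx = -2916/5;  ∫_0^3 12*x^3 dx = 243;
  ∫_0^3 -6*x^2 dx = -54;  ∫_0^3 12*x dx = 54.
Sum: 729/2 − 2916/5 + 243 − 54 + 54 = 243/10.
So LHS = 243/10.
∫_0^3 v(x) φ(x) dx = ∫_0^3 (3*x^5 - 13*x^4 + 12*x^3) dx. Term by term:
  ∫_0^3 3*x^5 dx = 729/2;  ∫_0^3 -13*x^4 dx = -3159/5;  ∫_0^3 12*x^3 dx = 243.
Sum: 729/2 − 3159/5 + 243 = -243/10.
So RHS = -∫_0^3 v(x) φ(x) dx = 243/10.
LHS = RHS, so the identity holds for this test φ.
Moreover u is smooth here and v(x) = u'(x) = -3*x**2 + 4*x pointwise, so the identity holds for every test function. Hence v is the weak derivative of u.


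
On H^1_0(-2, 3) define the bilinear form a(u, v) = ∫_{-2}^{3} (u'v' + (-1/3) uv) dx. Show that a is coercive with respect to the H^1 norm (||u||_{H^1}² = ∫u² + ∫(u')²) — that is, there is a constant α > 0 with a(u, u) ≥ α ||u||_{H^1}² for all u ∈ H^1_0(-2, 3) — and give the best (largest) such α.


α = (-25/3 + π^2)/(π^2 + 25)

Coercivity of a(·,·) on H^1_0(-2, 3) means a(u, u) ≥ α ||u||_{H^1}² for every u ∈ H^1_0.
The interval has length L = 5, and Poincaré/coercivity depend only on L. Here a(u, u) = ∫(u')² + (-1/3)·∫u².
Here c = -1/3 < 0 with |c| < (π/L)² = π^2/25, so coercivity still holds. The condition a(u,u) ≥ α||u||_{H^1}² reads (1−α)∫(u')² ≥ (α−c)∫u². Any admissible α is ≤ 1 (rapidly oscillating u have ∫u²/∫(u')² → 0), and α = 1 would force 0 ≥ (1−c)∫u², impossible since c < 1; so 1−α > 0. By the sharp Poincaré inequality on H^1_0 of an interval of length L, ∫(u')² ≥ (π/L)²∫u² with equality for the first sine mode sin(π(x−x₀)/L) (x₀ the left endpoint), so the inequality holds for all u iff (1−α)(π/L)² ≥ α − c, i.e. α ≤ ((π/L)² + c)/((π/L)² + 1) = (1 + c(L/π)²)/(1 + (L/π)²). (Direct route, valid since c ≤ 0: Poincaré gives c∫u² ≥ c(L/π)²∫(u')², so a(u,u) ≥ (1 + c(L/π)²)∫(u')², while ||u||_{H^1}² ≤ (1 + (L/π)²)∫(u')²; dividing yields the same α.) With (π/L)² = π^2/25 and c = -1/3, the largest admissible constant is α = ((π/L)² + c)/((π/L)² + 1).
Simplifying, α = (-25/3 + π^2)/(π^2 + 25).


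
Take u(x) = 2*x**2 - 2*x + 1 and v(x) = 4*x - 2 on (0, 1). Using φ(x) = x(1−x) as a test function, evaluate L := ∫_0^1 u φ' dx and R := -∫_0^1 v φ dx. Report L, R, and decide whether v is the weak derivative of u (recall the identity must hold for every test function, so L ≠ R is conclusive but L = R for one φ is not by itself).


LHS = 0, RHS = 0. Yes, v = u' weakly.

u(x) = 2*x**2 - 2*x + 1, classical derivative u'(x) = 4*x - 2.
φ(x) = x(1−x), so φ'(x) = 1 - 2*x.
Note φ(0) = φ(1) = 0, so the boundary term u·φ vanishes.
LHS = ∫_0^1 u(x) φ'(x) dx = ∫_0^1 (-4*x^3 + 6*x^2 - 4*x + 1) dx. Term by term:
  ∫_0^1 -4*x^3 dx = -1;  ∫_0^1 6*x^2 dx = 2;  ∫_0^1 -4*x dx = -2;
  ∫_0^1 1 dx = 1.
Sum: -1 + 2 − 2 + 1 = 0.
So LHS = 0.
∫_0^1 v(x) φ(x) dx = ∫_0^1 (-4*x^3 + 6*x^2 - 2*x) dx. Term by term:
  ∫_0^1 -4*x^3 dx = -1;  ∫_0^1 6*x^2 dx = 2;  ∫_0^1 -2*x dx = -1.
Sum: -1 + 2 − 1 = 0.
So RHS = -∫_0^1 v(x) φ(x) dx = 0.
LHS = RHS, so the identity holds for this test φ.
Moreover u is smooth here and v(x) = u'(x) = 4*x - 2 pointwise, so the identity holds for every test function. Hence v is the weak derivative of u.


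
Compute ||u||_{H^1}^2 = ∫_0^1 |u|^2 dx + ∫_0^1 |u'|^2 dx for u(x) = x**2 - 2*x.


||u||_{H^1}^2 = 28/15

The H^1 norm (squared) on an interval (0, L) is
  ||u||_{H^1}^2 = ∫_0^L u(x)^2 dx + ∫_0^L u'(x)^2 dx.
Compute u'(x) = 2*x - 2.
Then u(x)^2 = x**4 - 4*x**3 + 4*x**2 and u'(x)^2 = 4*x**2 - 8*x + 4.
Integrate each monomial from 0 to 1 using ∫_0^1 c·x^n dx = c·1^(n+1)/(n+1):
  ∫_0^1 u(x)^2 dx = ∫_0^1 (x^4 - 4*x^3 + 4*x^2) dx. Term by term:
    ∫_0^1 x^4 dx = 1/5;  ∫_0^1 -4*x^3 dx = -1;  ∫_0^1 4*x^2 dx = 4/3.
  Sum: 1/5 − 1 + 4/3 = 8/15.
  ∫_0^1 u'(x)^2 dx = ∫_0^1 (4*x^2 - 8*x + 4) dx. Term by term:
    ∫_0^1 4*x^2 dx = 4/3;  ∫_0^1 -8*x dx = -4;  ∫_0^1 4 dx = 4.
  Sum: 4/3 − 4 + 4 = 4/3.
Adding: ||u||_{H^1}^2 = 8/15 + 4/3 = 28/15.


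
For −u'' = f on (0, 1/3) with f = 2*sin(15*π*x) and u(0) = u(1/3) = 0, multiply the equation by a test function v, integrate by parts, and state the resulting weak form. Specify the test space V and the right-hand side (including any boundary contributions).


V = H^1_0(0, 1/3) (so v(0) = v(1/3) = 0); weak form: ∫_0^1/3 u'v' dx = ∫_0^1/3 (2*sin(15*π*x)) v dx for all v ∈ V.

Multiply both sides by a test function v and integrate from 0 to 1/3:
  ∫_0^1/3 −u''(x) v(x) dx = ∫_0^1/3 f(x) v(x) dx.
Integrate the LHS by parts once:
  ∫_0^1/3 −u'' v dx = −[u'(x) v(x)]_0^1/3 + ∫_0^1/3 u'(x) v'(x) dx.
Thus ∫_0^1/3 u'(x) v'(x) dx = ∫_0^1/3 f(x) v(x) dx + [u'(x) v(x)]_0^1/3.
Choose V so that boundary terms are either known or forced to vanish.
u is Dirichlet: u(0) = u(1/3) = 0. Let V = H^1_0(0, 1/3); then v(0) = v(1/3) = 0, and [u' v]_0^1/3 = 0.
Weak formulation: find u (satisfying any essential BC) such that ∫_0^1/3 u'(x) v'(x) dx = ∫_0^1/3 f v dx for all v ∈ V.
Substituting f(x) = 2*sin(15*π*x), the right-hand side is ∫_0^1/3 (2*sin(15*π*x)) v dx.


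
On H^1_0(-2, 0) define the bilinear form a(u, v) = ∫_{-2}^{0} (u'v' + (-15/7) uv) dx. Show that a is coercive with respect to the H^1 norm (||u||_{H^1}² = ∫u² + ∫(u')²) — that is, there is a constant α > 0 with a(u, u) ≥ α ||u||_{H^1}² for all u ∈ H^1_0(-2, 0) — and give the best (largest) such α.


α = (-60/7 + π^2)/(4 + π^2)

Coercivity of a(·,·) on H^1_0(-2, 0) means a(u, u) ≥ α ||u||_{H^1}² for every u ∈ H^1_0.
The interval has length L = 2, and Poincaré/coercivity depend only on L. Here a(u, u) = ∫(u')² + (-15/7)·∫u².
Here c = -15/7 < 0 with |c| < (π/L)² = π^2/4, so coercivity still holds. The condition a(u,u) ≥ α||u||_{H^1}² reads (1−α)∫(u')² ≥ (α−c)∫u². Any admissible α is ≤ 1 (rapidly oscillating u have ∫u²/∫(u')² → 0), and α = 1 would force 0 ≥ (1−c)∫u², impossible since c < 1; so 1−α > 0. By the sharp Poincaré inequality on H^1_0 of an interval of length L, ∫(u')² ≥ (π/L)²∫u² with equality for the first sine mode sin(π(x−x₀)/L) (x₀ the left endpoint), so the inequality holds for all u iff (1−α)(π/L)² ≥ α − c, i.e. α ≤ ((π/L)² + c)/((π/L)² + 1) = (1 + c(L/π)²)/(1 + (L/π)²). (Direct route, valid since c ≤ 0: Poincaré gives c∫u² ≥ c(L/π)²∫(u')², so a(u,u) ≥ (1 + c(L/π)²)∫(u')², while ||u||_{H^1}² ≤ (1 + (L/π)²)∫(u')²; dividing yields the same α.) With (π/L)² = π^2/4 and c = -15/7, the largest admissible constant is α = ((π/L)² + c)/((π/L)² + 1).
Simplifying, α = (-60/7 + π^2)/(4 + π^2).


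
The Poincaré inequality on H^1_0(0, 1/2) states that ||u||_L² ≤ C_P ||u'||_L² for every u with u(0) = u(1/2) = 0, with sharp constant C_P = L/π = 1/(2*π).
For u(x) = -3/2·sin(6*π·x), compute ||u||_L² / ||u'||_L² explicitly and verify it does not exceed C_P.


||u||_L² / ||u'||_L² = 1/(6*π) < C_P = 1/(2*π).

u(x) = -3/2·sin(6*π·x), so u'(x) = -9*π*cos(6*π*x).
Writing u(x) = A·sin(kπx/L) with A = -3/2 and k = 3, use ∫_0^L sin²(kπx/L) dx = L/2 and ∫_0^L cos²(kπx/L) dx = L/2.
u² = 9/4·sin²(6*π·x) and (u')² = 81*π^2·cos²(6*π·x), and each of sin², cos² integrates to L/2 = 1/4 over (0, 1/2).
∫_0^1/2 u² dx = 9/16, so ||u||_L² = 3/4.
∫_0^1/2 (u')² dx = 81*π^2/4, so ||u'||_L² = 9*π/2.
Ratio ||u||_L² / ||u'||_L² = 1/(6*π).
Sharp Poincaré constant on H^1_0(0, 1/2) is C_P = L/π = 1/(2*π), achieved by sin(2*π·x).
This is the k = 3 harmonic; the ratio L/(kπ) is strictly less than C_P = L/π, consistent with the sharp inequality ||u||_L² ≤ C_P ||u'||_L².


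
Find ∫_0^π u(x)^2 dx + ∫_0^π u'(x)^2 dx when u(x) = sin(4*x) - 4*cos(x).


||u||_{H^1(0,π)}^2 = -128/15 + 49*π/2

u'(x) = 4*sin(x) + 4*cos(4*x).
Expand u² and (u')² and integrate term by term on (0, π), using: for integers n ≥ 1, ∫_0^π sin²(nx) dx = ∫_0^π cos²(nx) dx = π/2; for n ≠ n', ∫_0^π sin(nx)sin(n'x) dx = ∫_0^π cos(nx)cos(n'x) dx = 0; and by product-to-sum, ∫_0^π sin(nx)cos(n'x) dx = ½∫_0^π [sin((n+n')x) + sin((n−n')x)] dx, which is 0 when n+n' is even and 2n/(n²−n'²) when n+n' is odd (it need not vanish on (0, π)).
  u² squared terms: (-4)²·∫cos(x)² dx = 16·π/2 = 8*π;  (1)²·∫sin(4x)² dx = 1·π/2 = π/2.
  u² cross terms: 2·(-4)·(1)·∫cos(x)·sin(4x) dx = -8·(8/15) = -64/15.
  So ∫_0^π u² dx = 8*π + π/2 − 64/15 = -64/15 + 17*π/2.
  (u')² squared terms: (4)²·∫cos(4x)² dx = 16·π/2 = 8*π;  (4)²·∫sin(x)² dx = 16·π/2 = 8*π.
  (u')² cross terms: 2·(4)·(4)·∫cos(4x)·sin(x) dx = 32·(-2/15) = -64/15.
  So ∫_0^π (u')² dx = 8*π + 8*π − 64/15 = -64/15 + 16*π.
||u||_{H^1}^2 = (-64/15 + 17*π/2) + (-64/15 + 16*π) = -128/15 + 49*π/2.


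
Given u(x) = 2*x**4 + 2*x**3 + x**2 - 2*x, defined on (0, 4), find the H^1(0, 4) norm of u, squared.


||u||_{H^1}^2 = 133782512/315

The H^1 norm (squared) on an interval (0, L) is
  ||u||_{H^1}^2 = ∫_0^L u(x)^2 dx + ∫_0^L u'(x)^2 dx.
Compute u'(x) = 8*x**3 + 6*x**2 + 2*x - 2.
Then u(x)^2 = 4*x**8 + 8*x**7 + 8*x**6 - 4*x**5 - 7*x**4 - 4*x**3 + 4*x**2 and u'(x)^2 = 64*x**6 + 96*x**5 + 68*x**4 - 8*x**3 - 20*x**2 - 8*x + 4.
Integrate each monomial from 0 to 4 using ∫_0^4 c·x^n dx = c·4^(n+1)/(n+1):
  ∫_0^4 u(x)^2 dx = ∫_0^4 (4*x^8 + 8*x^7 + 8*x^6 - 4*x^5 - 7*x^4 - 4*x^3 + 4*x^2) dx. Term by term:
    ∫_0^4 4*x^8 dx = 1048576/9;  ∫_0^4 8*x^7 dx = 65536;  ∫_0^4 8*x^6 dx = 131072/7;
    ∫_0^4 -4*x^5 dx = -8192/3;  ∫_0^4 -7*x^4 dx = -7168/5;  ∫_0^4 -4*x^3 dx = -256;
    ∫_0^4 4*x^2 dx = 256/3.
  Sum: 1048576/9 + 65536 + 131072/7 − 8192/3 − 7168/5 − 256 + 256/3 = 61876736/315.
  ∫_0^4 u'(x)^2 dx = ∫_0^4 (64*x^6 + 96*x^5 + 68*x^4 - 8*x^3 - 20*x^2 - 8*x + 4) dx. Term by term:
    ∫_0^4 64*x^6 dx = 1048576/7;  ∫_0^4 96*x^5 dx = 65536;  ∫_0^4 68*x^4 dx = 69632/5;
    ∫_0^4 -8*x^3 dx = -512;  ∫_0^4 -20*x^2 dx = -1280/3;  ∫_0^4 -8*x dx = -64;
    ∫_0^4 4 dx = 16.
  Sum: 1048576/7 + 65536 + 69632/5 − 512 − 1280/3 − 64 + 16 = 23968592/105.
Adding: ||u||_{H^1}^2 = 61876736/315 + 23968592/105 = 133782512/315.


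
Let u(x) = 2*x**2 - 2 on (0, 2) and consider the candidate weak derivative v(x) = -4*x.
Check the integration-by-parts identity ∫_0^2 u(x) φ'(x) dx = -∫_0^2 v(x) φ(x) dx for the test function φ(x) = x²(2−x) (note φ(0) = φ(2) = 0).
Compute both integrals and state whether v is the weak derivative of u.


LHS = -32/5, RHS = 32/5. No, v is not the weak derivative of u.

u(x) = 2*x**2 - 2, classical derivative u'(x) = 4*x.
φ(x) = x²(2−x), so φ'(x) = x*(4 - 3*x).
Note φ(0) = φ(2) = 0, so the boundary term u·φ vanishes.
LHS = ∫_0^2 u(x) φ'(x) dx = ∫_0^2 (-6*x^4 + 8*x^3 + 6*x^2 - 8*x) dx. Term by term:
  ∫_0^2 -6*x^4 dx = -192/5;  ∫_0^2 8*x^3 dx = 32;  ∫_0^2 6*x^2 dx = 16;
  ∫_0^2 -8*x dx = -16.
Sum: -192/5 + 32 + 16 − 16 = -32/5.
So LHS = -32/5.
∫_0^2 v(x) φ(x) dx = ∫_0^2 (4*x^4 - 8*x^3) dx. Term by term:
  ∫_0^2 4*x^4 dx = 128/5;  ∫_0^2 -8*x^3 dx = -32.
Sum: 128/5 − 32 = -32/5.
So RHS = -∫_0^2 v(x) φ(x) dx = 32/5.
LHS − RHS = -64/5 ≠ 0, so the identity fails.
(For a valid weak derivative the identity must hold for EVERY test function, in particular this one. The failure shows v is NOT the weak derivative of u.)
Correct weak derivative would be u'(x) = 4*x.


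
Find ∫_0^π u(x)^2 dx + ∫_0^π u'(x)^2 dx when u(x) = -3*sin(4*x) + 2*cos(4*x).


||u||_{H^1(0,π)}^2 = 221*π/2

u'(x) = -8*sin(4*x) - 12*cos(4*x).
Expand u² and (u')² and integrate term by term on (0, π), using: for integers n ≥ 1, ∫_0^π sin²(nx) dx = ∫_0^π cos²(nx) dx = π/2; for n ≠ n', ∫_0^π sin(nx)sin(n'x) dx = ∫_0^π cos(nx)cos(n'x) dx = 0; and by product-to-sum, ∫_0^π sin(nx)cos(n'x) dx = ½∫_0^π [sin((n+n')x) + sin((n−n')x)] dx, which is 0 when n+n' is even and 2n/(n²−n'²) when n+n' is odd (it need not vanish on (0, π)).
  u² squared terms: (-3)²·∫sin(4x)² dx = 9·π/2 = 9*π/2;  (2)²·∫cos(4x)² dx = 4·π/2 = 2*π.
  u² cross terms: 2·(-3)·(2)·∫sin(4x)·cos(4x) dx = -12·(0) = 0.
  So ∫_0^π u² dx = 9*π/2 + 2*π + 0 = 13*π/2.
  (u')² squared terms: (-12)²·∫cos(4x)² dx = 144·π/2 = 72*π;  (-8)²·∫sin(4x)² dx = 64·π/2 = 32*π.
  (u')² cross terms: 2·(-12)·(-8)·∫cos(4x)·sin(4x) dx = 192·(0) = 0.
  So ∫_0^π (u')² dx = 72*π + 32*π + 0 = 104*π.
||u||_{H^1}^2 = (13*π/2) + (104*π) = 221*π/2.
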